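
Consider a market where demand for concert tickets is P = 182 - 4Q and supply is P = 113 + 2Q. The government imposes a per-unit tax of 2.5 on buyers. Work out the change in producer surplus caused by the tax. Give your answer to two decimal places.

Pre-tax equilibrium: 182 - 4Q = 113 + 2Q gives Q* = 11.5, P* = 136.
With the tax, buyers' net willingness to pay falls by 2.5: (182 - 2.5) - 4Q = 113 + 2Q, so Q_t = 11.0833. Buyers pay P_b = 137.6667; sellers receive P_s = P_b - 2.5 = 135.1667.
Producers lose the trapezoid between P_s and P* out to Q_t plus the triangle from Q_t to Q*: change in PS = 122.8403 - 132.25 = -9.4097.

-9.41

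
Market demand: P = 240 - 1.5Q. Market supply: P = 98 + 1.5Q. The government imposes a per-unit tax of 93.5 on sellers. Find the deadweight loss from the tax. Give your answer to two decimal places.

1457.04

Without the tax, 240 - 1.5Q = 98 + 1.5Q so Q* = 47.3333 and P* = 169.
With the tax, sellers need 93.5 more per unit: 240 - 1.5Q = 98 + 1.5Q + 93.5, so Q_t = 16.1667. Buyers pay P_b = 215.75; sellers receive P_s = P_b - 93.5 = 122.25.
The welfare triangle lost has base Q* - Q_t = 31.1667 and height t = 93.5, so DWL = (1/2)(31.1667)(93.5) = 1457.0417.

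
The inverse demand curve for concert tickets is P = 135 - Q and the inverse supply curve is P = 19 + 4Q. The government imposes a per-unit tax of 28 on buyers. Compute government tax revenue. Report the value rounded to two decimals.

Pre-tax equilibrium: 135 - Q = 19 + 4Q gives Q* = 23.2, P* = 111.8.
A tax on buyers shifts demand down by 28: (135 - 28) - Q = 19 + 4Q, so Q_t = 17.6. Buyers pay P_b = 117.4; sellers receive P_s = P_b - 28 = 89.4.
Tax revenue = t x Q_t = 28 x 17.6 = 492.8.

492.80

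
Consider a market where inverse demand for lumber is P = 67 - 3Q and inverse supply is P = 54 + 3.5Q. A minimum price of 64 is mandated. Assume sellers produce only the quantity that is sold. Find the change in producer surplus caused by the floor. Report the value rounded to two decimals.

Without the control, 67 - 3Q = 54 + 3.5Q so Q* = 2 and P* = 61.
At P = 64, buyers demand (67 - 64)/3 = 1 while sellers would supply more, so the quantity traded is 1 at price 64.
PS goes from (1/2)(2)(7) = 7 to 8.25 (computed as (64 - 54)(1) - (1/2)(3.5)(1)^2), a change of 1.25.

1.25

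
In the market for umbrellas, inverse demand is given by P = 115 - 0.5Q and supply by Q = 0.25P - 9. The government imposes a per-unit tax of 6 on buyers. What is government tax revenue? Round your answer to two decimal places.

97.33

Rewriting supply in inverse form: P = 36 + 4Q.
Pre-tax equilibrium: 115 - 0.5Q = 36 + 4Q gives Q* = 17.5556, P* = 106.2222.
A tax on buyers shifts demand down by 6: (115 - 6) - 0.5Q = 36 + 4Q, so Q_t = 16.2222. Buyers pay P_b = 106.8889; sellers receive P_s = P_b - 6 = 100.8889.
Tax revenue = t x Q_t = 6 x 16.2222 = 97.3333.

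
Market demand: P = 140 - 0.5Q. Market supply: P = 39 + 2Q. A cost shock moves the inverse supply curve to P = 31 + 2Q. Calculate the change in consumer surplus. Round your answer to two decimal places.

Initial equilibrium: Q_0 = 40.4, P_0 = 119.8; CS_0 = (1/2)(40.4)(20.2) = 408.04, PS_0 = (1/2)(40.4)(80.8) = 1632.16.
New equilibrium: 140 - 0.5Q = 31 + 2Q gives Q_1 = 43.6, P_1 = 118.2; CS_1 = 475.24, PS_1 = 1900.96.
Change in consumer surplus = 475.24 - 408.04 = 67.2.

67.20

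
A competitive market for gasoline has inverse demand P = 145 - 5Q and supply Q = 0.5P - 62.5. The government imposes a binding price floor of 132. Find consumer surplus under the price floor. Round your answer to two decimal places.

16.90

Rewriting supply in inverse form: P = 125 + 2Q.
Free-market equilibrium: 145 - 5Q = 125 + 2Q gives Q* = 2.8571, P* = 130.7143.
At the floor price 132, quantity demanded is (145 - 132)/5 = 2.6; demand is the short side, so Q = 2.6 trades at P = 132.
CS is the triangle under demand above 132: (1/2)(2.6)(145 - 132) = 16.9.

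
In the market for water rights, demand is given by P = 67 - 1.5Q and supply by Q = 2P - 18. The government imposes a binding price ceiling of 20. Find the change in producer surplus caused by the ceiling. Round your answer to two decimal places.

-89.25

Rewriting supply in inverse form: P = 9 + 0.5Q.
Without the control, 67 - 1.5Q = 9 + 0.5Q so Q* = 29 and P* = 23.5.
At the ceiling price 20, quantity supplied is (20 - 9)/0.5 = 22; supply is the short side, so Q = 22 trades at P = 20.
PS goes from (1/2)(29)(14.5) = 210.25 to 121 (computed as (20 - 9)(22) - (1/2)(0.5)(22)^2), a change of -89.25.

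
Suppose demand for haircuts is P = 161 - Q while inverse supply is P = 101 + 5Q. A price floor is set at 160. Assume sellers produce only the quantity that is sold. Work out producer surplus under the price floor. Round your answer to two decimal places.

56.50

Free-market equilibrium: 161 - Q = 101 + 5Q gives Q* = 10, P* = 151.
At P = 160, buyers demand (161 - 160)/1 = 1 while sellers would supply more, so the quantity traded is 1 at price 160.
The supply price at Q = 1 is 106. PS is the trapezoid between 160 and supply over [0, 1]: (1/2)[(160 - 101) + (160 - 106)](1) = 56.5.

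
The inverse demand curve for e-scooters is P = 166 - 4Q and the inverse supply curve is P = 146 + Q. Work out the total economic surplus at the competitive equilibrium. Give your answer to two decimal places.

40.00

Set 166 - 4Q = 146 + Q, which gives 20 = 5Q, so Q* = 4 and P* = 166 - 4(4) = 150.
Total surplus is the full triangle between the curves from 0 to Q*: (1/2)(4)(166 - 146) = 40.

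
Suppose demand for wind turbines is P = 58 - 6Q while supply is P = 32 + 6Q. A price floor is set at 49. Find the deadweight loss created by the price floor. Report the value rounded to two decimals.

2.67

Free-market equilibrium: 58 - 6Q = 32 + 6Q gives Q* = 2.1667, P* = 45.
At P = 49, buyers demand (58 - 49)/6 = 1.5 while sellers would supply more, so the quantity traded is 1.5 at price 49.
The lost-trades triangle has base Q* - 1.5 = 0.6667 and height equal to the gap between the curves at Q = 1.5, which is 49 - 41 = 8. DWL = (1/2)(0.6667)(8) = 2.6667.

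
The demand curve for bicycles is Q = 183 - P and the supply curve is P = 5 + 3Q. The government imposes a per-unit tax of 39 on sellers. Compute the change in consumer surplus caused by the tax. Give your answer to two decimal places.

-386.34

Rewriting demand in inverse form: P = 183 - Q.
Pre-tax equilibrium: 183 - Q = 5 + 3Q gives Q* = 44.5, P* = 138.5.
A tax on sellers shifts supply up by 39: 183 - Q = 5 + 3Q + 39, so Q_t = 34.75. Buyers pay P_b = 148.25; sellers receive P_s = P_b - 39 = 109.25.
CS falls from (1/2)(44.5)(44.5) = 990.125 to (1/2)(34.75)(34.75) = 603.7812, a change of -386.3438.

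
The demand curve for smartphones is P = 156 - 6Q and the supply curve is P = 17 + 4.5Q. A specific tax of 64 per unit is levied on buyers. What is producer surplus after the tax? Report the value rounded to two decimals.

114.80

Without the tax, 156 - 6Q = 17 + 4.5Q so Q* = 13.2381 and P* = 76.5714.
With the tax, buyers' net willingness to pay falls by 64: (156 - 64) - 6Q = 17 + 4.5Q, so Q_t = 7.1429. Buyers pay P_b = 113.1429; sellers receive P_s = P_b - 64 = 49.1429.
Producer surplus is the triangle above supply below P_s: (1/2)(7.1429)(49.1429 - 17) = 114.7959.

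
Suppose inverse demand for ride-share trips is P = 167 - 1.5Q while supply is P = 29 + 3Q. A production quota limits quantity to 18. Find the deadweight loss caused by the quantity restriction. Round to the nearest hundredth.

361.00

Unrestricted equilibrium: Q* = (167 - 29)/(1.5 + 3) = 30.6667.
At Q = 18 the demand price is 167 - 1.5(18) = 140 and the supply price is 29 + 3(18) = 83.
Deadweight loss is the triangle between the curves from 18 to 30.6667: (1/2)(140 - 83)(30.6667 - 18) = 361.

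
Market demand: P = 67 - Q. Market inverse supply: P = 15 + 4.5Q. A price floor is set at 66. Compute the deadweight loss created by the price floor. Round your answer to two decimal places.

Free-market equilibrium: 67 - Q = 15 + 4.5Q gives Q* = 9.4545, P* = 57.5455.
At the floor price 66, quantity demanded is (67 - 66)/1 = 1; demand is the short side, so Q = 1 trades at P = 66.
At Q = 1 the demand price is 66 and the supply price is 19.5. Deadweight loss is the triangle between the curves from 1 to 9.4545: (1/2)(66 - 19.5)(9.4545 - 1) = 196.5682.

196.57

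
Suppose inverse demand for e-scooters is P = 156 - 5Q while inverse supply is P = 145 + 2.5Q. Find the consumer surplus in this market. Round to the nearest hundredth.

Setting demand equal to supply, 11 = 7.5Q, so Q* = 1.4667 and P* = 148.6667.
Consumer surplus is the triangle under demand above P*: (1/2)(1.4667)(156 - 148.6667) = (1/2)(1.4667)(7.3333) = 5.3778.

5.38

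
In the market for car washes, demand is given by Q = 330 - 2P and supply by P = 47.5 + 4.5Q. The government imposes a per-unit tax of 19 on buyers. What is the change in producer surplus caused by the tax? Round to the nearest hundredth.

-369.36

Rewriting demand in inverse form: P = 165 - 0.5Q.
Without the tax, 165 - 0.5Q = 47.5 + 4.5Q so Q* = 23.5 and P* = 153.25.
With the tax, buyers' net willingness to pay falls by 19: (165 - 19) - 0.5Q = 47.5 + 4.5Q, so Q_t = 19.7. Buyers pay P_b = 155.15; sellers receive P_s = P_b - 19 = 136.15.
Producers lose the trapezoid between P_s and P* out to Q_t plus the triangle from Q_t to Q*: change in PS = 873.2025 - 1242.5625 = -369.36.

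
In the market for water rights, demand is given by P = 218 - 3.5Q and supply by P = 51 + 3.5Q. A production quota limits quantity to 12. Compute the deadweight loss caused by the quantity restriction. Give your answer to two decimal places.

492.07

Unrestricted equilibrium: Q* = (218 - 51)/(3.5 + 3.5) = 23.8571.
At Q = 12 the demand price is 218 - 3.5(12) = 176 and the supply price is 51 + 3.5(12) = 93.
DWL = (1/2)(gap between curves at 12) x (Q* - 12) = (1/2)(83)(11.8571) = 492.0714.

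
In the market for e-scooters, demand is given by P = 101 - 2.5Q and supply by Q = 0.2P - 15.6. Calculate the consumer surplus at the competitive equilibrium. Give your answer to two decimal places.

Rewriting supply in inverse form: P = 78 + 5Q.
Equilibrium: 101 - 2.5Q = 78 + 5Q, so Q* = 3.0667 and P* = 93.3333.
Consumer surplus is the triangle under demand above P*: (1/2)(3.0667)(101 - 93.3333) = (1/2)(3.0667)(7.6667) = 11.7556.

11.76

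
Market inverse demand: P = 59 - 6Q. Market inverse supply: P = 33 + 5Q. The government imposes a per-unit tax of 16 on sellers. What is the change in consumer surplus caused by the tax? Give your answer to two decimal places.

-14.28

Pre-tax equilibrium: 59 - 6Q = 33 + 5Q gives Q* = 2.3636, P* = 44.8182.
With the tax, sellers need 16 more per unit: 59 - 6Q = 33 + 5Q + 16, so Q_t = 0.9091. Buyers pay P_b = 53.5455; sellers receive P_s = P_b - 16 = 37.5455.
CS falls from (1/2)(2.3636)(14.1818) = 16.7603 to (1/2)(0.9091)(5.4545) = 2.4793, a change of -14.281.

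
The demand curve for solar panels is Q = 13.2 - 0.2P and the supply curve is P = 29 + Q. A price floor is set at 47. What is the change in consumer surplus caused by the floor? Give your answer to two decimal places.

-58.97

Rewriting demand in inverse form: P = 66 - 5Q.
Free-market equilibrium: 66 - 5Q = 29 + Q gives Q* = 6.1667, P* = 35.1667.
At P = 47, buyers demand (66 - 47)/5 = 3.8 while sellers would supply more, so the quantity traded is 3.8 at price 47.
CS goes from (1/2)(6.1667)(30.8333) = 95.0694 to 36.1 (computed as (66 - 47)(3.8) - (1/2)(5)(3.8)^2), a change of -58.9694.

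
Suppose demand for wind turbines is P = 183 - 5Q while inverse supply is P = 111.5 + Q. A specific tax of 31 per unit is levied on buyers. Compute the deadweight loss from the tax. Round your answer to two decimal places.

80.08

Pre-tax equilibrium: 183 - 5Q = 111.5 + Q gives Q* = 11.9167, P* = 123.4167.
A tax on buyers shifts demand down by 31: (183 - 31) - 5Q = 111.5 + Q, so Q_t = 6.75. Buyers pay P_b = 149.25; sellers receive P_s = P_b - 31 = 118.25.
Deadweight loss is the triangle between the curves from Q_t to Q*: (1/2)(11.9167 - 6.75)(31) = 80.0833.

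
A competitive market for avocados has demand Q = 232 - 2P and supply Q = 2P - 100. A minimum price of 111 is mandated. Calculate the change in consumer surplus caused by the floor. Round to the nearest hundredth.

Rewriting demand in inverse form: P = 116 - 0.5Q.
Rewriting supply in inverse form: P = 50 + 0.5Q.
Without the control, 116 - 0.5Q = 50 + 0.5Q so Q* = 66 and P* = 83.
At P = 111, buyers demand (116 - 111)/0.5 = 10 while sellers would supply more, so the quantity traded is 10 at price 111.
CS goes from (1/2)(66)(33) = 1089 to 25 (computed as (116 - 111)(10) - (1/2)(0.5)(10)^2), a change of -1064.

-1064.00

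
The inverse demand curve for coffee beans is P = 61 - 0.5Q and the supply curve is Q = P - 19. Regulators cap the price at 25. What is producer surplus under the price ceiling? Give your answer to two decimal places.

18.00

Rewriting supply in inverse form: P = 19 + Q.
Without the control, 61 - 0.5Q = 19 + Q so Q* = 28 and P* = 47.
At the ceiling price 25, quantity supplied is (25 - 19)/1 = 6; supply is the short side, so Q = 6 trades at P = 25.
PS is the triangle above supply below 25: (1/2)(6)(25 - 19) = 18.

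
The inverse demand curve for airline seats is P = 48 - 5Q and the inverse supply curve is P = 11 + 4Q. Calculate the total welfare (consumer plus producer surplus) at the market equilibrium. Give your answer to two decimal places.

76.06

Setting demand equal to supply, 37 = 9Q, so Q* = 4.1111 and P* = 27.4444.
CS = (1/2)(4.1111)(20.5556) = 42.2531 and PS = (1/2)(4.1111)(16.4444) = 33.8025, so total surplus = 76.0556.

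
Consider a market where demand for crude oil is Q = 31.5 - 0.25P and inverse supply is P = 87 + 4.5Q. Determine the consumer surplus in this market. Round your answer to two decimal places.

Rewriting demand in inverse form: P = 126 - 4Q.
Setting demand equal to supply, 39 = 8.5Q, so Q* = 4.5882 and P* = 107.6471.
The demand choke price is 126, so CS = (1/2)(Q*)(126 - P*) = (1/2)(4.5882)(18.3529) = 42.1038.

42.10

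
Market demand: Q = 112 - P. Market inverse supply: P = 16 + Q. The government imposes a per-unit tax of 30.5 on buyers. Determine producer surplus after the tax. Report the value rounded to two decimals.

536.28

Rewriting demand in inverse form: P = 112 - Q.
Pre-tax equilibrium: 112 - Q = 16 + Q gives Q* = 48, P* = 64.
With the tax, buyers' net willingness to pay falls by 30.5: (112 - 30.5) - Q = 16 + Q, so Q_t = 32.75. Buyers pay P_b = 79.25; sellers receive P_s = P_b - 30.5 = 48.75.
PS = (1/2)(Q_t)(P_s - 16) = (1/2)(32.75)(32.75) = 536.2812.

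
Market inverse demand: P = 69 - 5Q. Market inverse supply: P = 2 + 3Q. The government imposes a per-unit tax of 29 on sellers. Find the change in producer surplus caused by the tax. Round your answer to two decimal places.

Pre-tax equilibrium: 69 - 5Q = 2 + 3Q gives Q* = 8.375, P* = 27.125.
With the tax, sellers need 29 more per unit: 69 - 5Q = 2 + 3Q + 29, so Q_t = 4.75. Buyers pay P_b = 45.25; sellers receive P_s = P_b - 29 = 16.25.
Producers lose the trapezoid between P_s and P* out to Q_t plus the triangle from Q_t to Q*: change in PS = 33.8438 - 105.2109 = -71.3672.

-71.37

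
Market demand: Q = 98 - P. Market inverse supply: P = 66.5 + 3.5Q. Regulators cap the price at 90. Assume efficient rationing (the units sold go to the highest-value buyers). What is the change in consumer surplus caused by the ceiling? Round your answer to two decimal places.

Rewriting demand in inverse form: P = 98 - Q.
Without the control, 98 - Q = 66.5 + 3.5Q so Q* = 7 and P* = 91.
At the ceiling price 90, quantity supplied is (90 - 66.5)/3.5 = 6.7143; supply is the short side, so Q = 6.7143 trades at P = 90.
CS goes from (1/2)(7)(7) = 24.5 to 31.1735 (computed as (98 - 90)(6.7143) - (1/2)(1)(6.7143)^2), a change of 6.6735.

6.67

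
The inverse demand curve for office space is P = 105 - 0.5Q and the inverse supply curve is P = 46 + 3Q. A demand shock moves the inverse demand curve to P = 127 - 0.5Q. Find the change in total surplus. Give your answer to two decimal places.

Initial equilibrium: Q_0 = 16.8571, P_0 = 96.5714; CS_0 = (1/2)(16.8571)(8.4286) = 71.0408, PS_0 = (1/2)(16.8571)(50.5714) = 426.2449.
New equilibrium: 127 - 0.5Q = 46 + 3Q gives Q_1 = 23.1429, P_1 = 115.4286; CS_1 = 133.898, PS_1 = 803.3878.
Change in total surplus = (133.898 + 803.3878) - (71.0408 + 426.2449) = 440.

440.00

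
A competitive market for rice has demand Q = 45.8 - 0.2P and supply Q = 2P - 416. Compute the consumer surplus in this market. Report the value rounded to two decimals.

36.45

Rewriting demand in inverse form: P = 229 - 5Q.
Rewriting supply in inverse form: P = 208 + 0.5Q.
Set 229 - 5Q = 208 + 0.5Q, which gives 21 = 5.5Q, so Q* = 3.8182 and P* = 229 - 5(3.8182) = 209.9091.
The demand choke price is 229, so CS = (1/2)(Q*)(229 - P*) = (1/2)(3.8182)(19.0909) = 36.4463.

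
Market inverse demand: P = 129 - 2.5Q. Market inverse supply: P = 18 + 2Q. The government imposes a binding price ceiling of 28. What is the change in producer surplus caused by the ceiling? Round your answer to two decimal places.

Free-market equilibrium: 129 - 2.5Q = 18 + 2Q gives Q* = 24.6667, P* = 67.3333.
At the ceiling price 28, quantity supplied is (28 - 18)/2 = 5; supply is the short side, so Q = 5 trades at P = 28.
PS goes from (1/2)(24.6667)(49.3333) = 608.4444 to 25 (computed as (28 - 18)(5) - (1/2)(2)(5)^2), a change of -583.4444.

-583.44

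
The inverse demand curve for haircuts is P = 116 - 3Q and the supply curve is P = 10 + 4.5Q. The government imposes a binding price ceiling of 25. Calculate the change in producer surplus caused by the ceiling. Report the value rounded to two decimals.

-424.44

Without the control, 116 - 3Q = 10 + 4.5Q so Q* = 14.1333 and P* = 73.6.
At P = 25, sellers supply (25 - 10)/4.5 = 3.3333 while buyers want more, so the quantity traded is 3.3333 at price 25.
PS goes from (1/2)(14.1333)(63.6) = 449.44 to 25 (computed as (25 - 10)(3.3333) - (1/2)(4.5)(3.3333)^2), a change of -424.44.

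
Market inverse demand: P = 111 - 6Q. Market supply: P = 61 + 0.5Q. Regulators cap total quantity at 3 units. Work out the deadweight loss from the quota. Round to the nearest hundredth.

71.56

Unrestricted equilibrium: Q* = (111 - 61)/(6 + 0.5) = 7.6923.
At Q = 3 the demand price is 111 - 6(3) = 93 and the supply price is 61 + 0.5(3) = 62.5.
DWL = (1/2)(gap between curves at 3) x (Q* - 3) = (1/2)(30.5)(4.6923) = 71.5577.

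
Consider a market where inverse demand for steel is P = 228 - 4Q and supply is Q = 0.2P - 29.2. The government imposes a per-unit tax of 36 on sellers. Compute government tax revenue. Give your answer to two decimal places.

184.00

Rewriting supply in inverse form: P = 146 + 5Q.
Pre-tax equilibrium: 228 - 4Q = 146 + 5Q gives Q* = 9.1111, P* = 191.5556.
A tax on sellers shifts supply up by 36: 228 - 4Q = 146 + 5Q + 36, so Q_t = 5.1111. Buyers pay P_b = 207.5556; sellers receive P_s = P_b - 36 = 171.5556.
Tax revenue = t x Q_t = 36 x 5.1111 = 184.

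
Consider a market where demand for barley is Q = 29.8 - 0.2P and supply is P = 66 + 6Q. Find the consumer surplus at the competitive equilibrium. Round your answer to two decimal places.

Rewriting demand in inverse form: P = 149 - 5Q.
Setting demand equal to supply, 83 = 11Q, so Q* = 7.5455 and P* = 111.2727.
CS is the area between the demand curve and P* from 0 to Q*: (1/2)(7.5455)(37.7273) = 142.3347.

142.33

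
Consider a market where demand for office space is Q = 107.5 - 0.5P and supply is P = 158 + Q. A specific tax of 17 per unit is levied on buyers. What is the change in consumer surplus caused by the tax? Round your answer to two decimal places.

Rewriting demand in inverse form: P = 215 - 2Q.
Pre-tax equilibrium: 215 - 2Q = 158 + Q gives Q* = 19, P* = 177.
A tax on buyers shifts demand down by 17: (215 - 17) - 2Q = 158 + Q, so Q_t = 13.3333. Buyers pay P_b = 188.3333; sellers receive P_s = P_b - 17 = 171.3333.
CS falls from (1/2)(19)(38) = 361 to (1/2)(13.3333)(26.6667) = 177.7778, a change of -183.2222.

-183.22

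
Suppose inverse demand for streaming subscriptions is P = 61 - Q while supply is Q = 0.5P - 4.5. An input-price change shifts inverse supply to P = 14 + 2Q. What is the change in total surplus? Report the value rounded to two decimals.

-82.50

Rewriting supply in inverse form: P = 9 + 2Q.
Initial equilibrium: Q_0 = 17.3333, P_0 = 43.6667; CS_0 = (1/2)(17.3333)(17.3333) = 150.2222, PS_0 = (1/2)(17.3333)(34.6667) = 300.4444.
New equilibrium: 61 - Q = 14 + 2Q gives Q_1 = 15.6667, P_1 = 45.3333; CS_1 = 122.7222, PS_1 = 245.4444.
Change in total surplus = (122.7222 + 245.4444) - (150.2222 + 300.4444) = -82.5.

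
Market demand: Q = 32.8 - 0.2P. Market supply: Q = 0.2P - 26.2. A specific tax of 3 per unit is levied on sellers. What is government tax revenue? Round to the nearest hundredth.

9.00

Rewriting demand in inverse form: P = 164 - 5Q.
Rewriting supply in inverse form: P = 131 + 5Q.
Without the tax, 164 - 5Q = 131 + 5Q so Q* = 3.3 and P* = 147.5.
With the tax, sellers need 3 more per unit: 164 - 5Q = 131 + 5Q + 3, so Q_t = 3. Buyers pay P_b = 149; sellers receive P_s = P_b - 3 = 146.
Revenue is the tax times quantity traded: 3 x 3 = 9.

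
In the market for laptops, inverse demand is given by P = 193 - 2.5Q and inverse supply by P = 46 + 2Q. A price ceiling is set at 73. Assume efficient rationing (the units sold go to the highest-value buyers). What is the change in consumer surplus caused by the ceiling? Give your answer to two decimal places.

58.30

Without the control, 193 - 2.5Q = 46 + 2Q so Q* = 32.6667 and P* = 111.3333.
At the ceiling price 73, quantity supplied is (73 - 46)/2 = 13.5; supply is the short side, so Q = 13.5 trades at P = 73.
CS goes from (1/2)(32.6667)(81.6667) = 1333.8889 to 1392.1875 (computed as (193 - 73)(13.5) - (1/2)(2.5)(13.5)^2), a change of 58.2986.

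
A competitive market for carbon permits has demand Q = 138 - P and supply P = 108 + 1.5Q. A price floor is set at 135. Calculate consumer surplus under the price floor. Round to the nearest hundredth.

Rewriting demand in inverse form: P = 138 - Q.
Free-market equilibrium: 138 - Q = 108 + 1.5Q gives Q* = 12, P* = 126.
At P = 135, buyers demand (138 - 135)/1 = 3 while sellers would supply more, so the quantity traded is 3 at price 135.
CS is the triangle under demand above 135: (1/2)(3)(138 - 135) = 4.5.

4.50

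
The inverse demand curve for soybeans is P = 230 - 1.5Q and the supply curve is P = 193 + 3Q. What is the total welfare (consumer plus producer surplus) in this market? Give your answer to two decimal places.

Set 230 - 1.5Q = 193 + 3Q, which gives 37 = 4.5Q, so Q* = 8.2222 and P* = 230 - 1.5(8.2222) = 217.6667.
Total surplus is the full triangle between the curves from 0 to Q*: (1/2)(8.2222)(230 - 193) = 152.1111.

152.11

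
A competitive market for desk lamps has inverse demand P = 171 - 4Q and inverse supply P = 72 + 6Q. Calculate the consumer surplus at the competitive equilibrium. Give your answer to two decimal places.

Equilibrium: 171 - 4Q = 72 + 6Q, so Q* = 9.9 and P* = 131.4.
The demand choke price is 171, so CS = (1/2)(Q*)(171 - P*) = (1/2)(9.9)(39.6) = 196.02.

196.02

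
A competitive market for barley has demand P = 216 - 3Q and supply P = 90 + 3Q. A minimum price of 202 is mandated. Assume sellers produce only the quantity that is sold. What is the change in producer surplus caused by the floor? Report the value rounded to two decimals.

-171.50

Free-market equilibrium: 216 - 3Q = 90 + 3Q gives Q* = 21, P* = 153.
At the floor price 202, quantity demanded is (216 - 202)/3 = 4.6667; demand is the short side, so Q = 4.6667 trades at P = 202.
PS goes from (1/2)(21)(63) = 661.5 to 490 (computed as (202 - 90)(4.6667) - (1/2)(3)(4.6667)^2), a change of -171.5.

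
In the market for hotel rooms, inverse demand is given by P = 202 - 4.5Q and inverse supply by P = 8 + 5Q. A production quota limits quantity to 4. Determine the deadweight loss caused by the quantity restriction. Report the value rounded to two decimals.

1280.84

Without the quota, 202 - 4.5Q = 8 + 5Q gives Q* = 20.4211.
At Q = 4 the demand price is 202 - 4.5(4) = 184 and the supply price is 8 + 5(4) = 28.
Deadweight loss is the triangle between the curves from 4 to 20.4211: (1/2)(184 - 28)(20.4211 - 4) = 1280.8421.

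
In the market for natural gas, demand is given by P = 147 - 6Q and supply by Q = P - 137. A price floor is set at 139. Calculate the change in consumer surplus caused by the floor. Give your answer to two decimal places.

-0.79

Rewriting supply in inverse form: P = 137 + Q.
Free-market equilibrium: 147 - 6Q = 137 + Q gives Q* = 1.4286, P* = 138.4286.
At the floor price 139, quantity demanded is (147 - 139)/6 = 1.3333; demand is the short side, so Q = 1.3333 trades at P = 139.
CS goes from (1/2)(1.4286)(8.5714) = 6.1224 to 5.3333 (computed as (147 - 139)(1.3333) - (1/2)(6)(1.3333)^2), a change of -0.7891.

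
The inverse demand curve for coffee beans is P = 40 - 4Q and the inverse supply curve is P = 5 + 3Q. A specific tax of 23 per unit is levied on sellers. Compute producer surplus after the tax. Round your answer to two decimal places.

Without the tax, 40 - 4Q = 5 + 3Q so Q* = 5 and P* = 20.
A tax on sellers shifts supply up by 23: 40 - 4Q = 5 + 3Q + 23, so Q_t = 1.7143. Buyers pay P_b = 33.1429; sellers receive P_s = P_b - 23 = 10.1429.
PS = (1/2)(Q_t)(P_s - 5) = (1/2)(1.7143)(5.1429) = 4.4082.

4.41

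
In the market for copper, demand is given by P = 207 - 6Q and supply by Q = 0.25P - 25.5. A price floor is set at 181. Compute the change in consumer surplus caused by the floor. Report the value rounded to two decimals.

-274.42

Rewriting supply in inverse form: P = 102 + 4Q.
Without the control, 207 - 6Q = 102 + 4Q so Q* = 10.5 and P* = 144.
At the floor price 181, quantity demanded is (207 - 181)/6 = 4.3333; demand is the short side, so Q = 4.3333 trades at P = 181.
CS goes from (1/2)(10.5)(63) = 330.75 to 56.3333 (computed as (207 - 181)(4.3333) - (1/2)(6)(4.3333)^2), a change of -274.4167.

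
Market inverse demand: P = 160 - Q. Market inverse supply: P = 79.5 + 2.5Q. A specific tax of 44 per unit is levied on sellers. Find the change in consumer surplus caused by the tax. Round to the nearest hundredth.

-210.12

Without the tax, 160 - Q = 79.5 + 2.5Q so Q* = 23 and P* = 137.
A tax on sellers shifts supply up by 44: 160 - Q = 79.5 + 2.5Q + 44, so Q_t = 10.4286. Buyers pay P_b = 149.5714; sellers receive P_s = P_b - 44 = 105.5714.
CS falls from (1/2)(23)(23) = 264.5 to (1/2)(10.4286)(10.4286) = 54.3776, a change of -210.1224.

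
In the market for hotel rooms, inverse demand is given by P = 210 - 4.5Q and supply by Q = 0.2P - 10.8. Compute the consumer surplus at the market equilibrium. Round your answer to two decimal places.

606.71

Rewriting supply in inverse form: P = 54 + 5Q.
Setting demand equal to supply, 156 = 9.5Q, so Q* = 16.4211 and P* = 136.1053.
The demand choke price is 210, so CS = (1/2)(Q*)(210 - P*) = (1/2)(16.4211)(73.8947) = 606.7147.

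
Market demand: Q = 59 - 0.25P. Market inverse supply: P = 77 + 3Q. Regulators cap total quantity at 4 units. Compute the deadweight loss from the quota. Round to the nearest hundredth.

Rewriting demand in inverse form: P = 236 - 4Q.
Unrestricted equilibrium: Q* = (236 - 77)/(4 + 3) = 22.7143.
At Q = 4 the demand price is 236 - 4(4) = 220 and the supply price is 77 + 3(4) = 89.
DWL = (1/2)(gap between curves at 4) x (Q* - 4) = (1/2)(131)(18.7143) = 1225.7857.

1225.79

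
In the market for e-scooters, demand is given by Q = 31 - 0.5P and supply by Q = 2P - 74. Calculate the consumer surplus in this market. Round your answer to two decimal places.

Rewriting demand in inverse form: P = 62 - 2Q.
Rewriting supply in inverse form: P = 37 + 0.5Q.
Set 62 - 2Q = 37 + 0.5Q, which gives 25 = 2.5Q, so Q* = 10 and P* = 62 - 2(10) = 42.
CS is the area between the demand curve and P* from 0 to Q*: (1/2)(10)(20) = 100.

100.00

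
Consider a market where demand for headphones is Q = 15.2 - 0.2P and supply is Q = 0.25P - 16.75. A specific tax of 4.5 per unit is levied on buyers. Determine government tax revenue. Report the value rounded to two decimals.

2.25

Rewriting demand in inverse form: P = 76 - 5Q.
Rewriting supply in inverse form: P = 67 + 4Q.
Without the tax, 76 - 5Q = 67 + 4Q so Q* = 1 and P* = 71.
With the tax, buyers' net willingness to pay falls by 4.5: (76 - 4.5) - 5Q = 67 + 4Q, so Q_t = 0.5. Buyers pay P_b = 73.5; sellers receive P_s = P_b - 4.5 = 69.
Tax revenue = t x Q_t = 4.5 x 0.5 = 2.25.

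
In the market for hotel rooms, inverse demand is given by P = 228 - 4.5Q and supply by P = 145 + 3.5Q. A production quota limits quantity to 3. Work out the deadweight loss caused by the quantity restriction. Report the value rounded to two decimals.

Unrestricted equilibrium: Q* = (228 - 145)/(4.5 + 3.5) = 10.375.
At Q = 3 the demand price is 228 - 4.5(3) = 214.5 and the supply price is 145 + 3.5(3) = 155.5.
Deadweight loss is the triangle between the curves from 3 to 10.375: (1/2)(214.5 - 155.5)(10.375 - 3) = 217.5625.

217.56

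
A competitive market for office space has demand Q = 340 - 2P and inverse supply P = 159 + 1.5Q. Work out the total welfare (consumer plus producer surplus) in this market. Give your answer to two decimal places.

30.25

Rewriting demand in inverse form: P = 170 - 0.5Q.
Set 170 - 0.5Q = 159 + 1.5Q, which gives 11 = 2Q, so Q* = 5.5 and P* = 170 - 0.5(5.5) = 167.25.
Total surplus is the full triangle between the curves from 0 to Q*: (1/2)(5.5)(170 - 159) = 30.25.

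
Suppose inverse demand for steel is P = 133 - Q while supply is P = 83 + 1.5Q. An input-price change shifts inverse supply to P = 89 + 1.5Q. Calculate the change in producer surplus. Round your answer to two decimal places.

-67.68

Initial equilibrium: Q_0 = 20, P_0 = 113; CS_0 = (1/2)(20)(20) = 200, PS_0 = (1/2)(20)(30) = 300.
New equilibrium: 133 - Q = 89 + 1.5Q gives Q_1 = 17.6, P_1 = 115.4; CS_1 = 154.88, PS_1 = 232.32.
Change in producer surplus = 232.32 - 300 = -67.68.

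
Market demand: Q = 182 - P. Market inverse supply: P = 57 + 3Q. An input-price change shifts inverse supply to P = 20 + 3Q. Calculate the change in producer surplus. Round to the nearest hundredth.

Rewriting demand in inverse form: P = 182 - Q.
Initial equilibrium: Q_0 = 31.25, P_0 = 150.75; CS_0 = (1/2)(31.25)(31.25) = 488.2812, PS_0 = (1/2)(31.25)(93.75) = 1464.8438.
New equilibrium: 182 - Q = 20 + 3Q gives Q_1 = 40.5, P_1 = 141.5; CS_1 = 820.125, PS_1 = 2460.375.
Change in producer surplus = 2460.375 - 1464.8438 = 995.5312.

995.53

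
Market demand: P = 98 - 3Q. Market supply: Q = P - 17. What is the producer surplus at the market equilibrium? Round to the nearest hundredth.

Rewriting supply in inverse form: P = 17 + Q.
Setting demand equal to supply, 81 = 4Q, so Q* = 20.25 and P* = 37.25.
PS is the area between P* and the supply curve from 0 to Q*: (1/2)(20.25)(20.25) = 205.0312.

205.03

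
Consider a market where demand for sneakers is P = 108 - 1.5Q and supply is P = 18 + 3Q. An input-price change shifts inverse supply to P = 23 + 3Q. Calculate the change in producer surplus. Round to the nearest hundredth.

-64.81

Initial equilibrium: Q_0 = 20, P_0 = 78; CS_0 = (1/2)(20)(30) = 300, PS_0 = (1/2)(20)(60) = 600.
New equilibrium: 108 - 1.5Q = 23 + 3Q gives Q_1 = 18.8889, P_1 = 79.6667; CS_1 = 267.5926, PS_1 = 535.1852.
Change in producer surplus = 535.1852 - 600 = -64.8148.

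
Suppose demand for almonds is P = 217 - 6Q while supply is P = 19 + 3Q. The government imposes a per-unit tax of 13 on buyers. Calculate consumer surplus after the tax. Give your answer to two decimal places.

Pre-tax equilibrium: 217 - 6Q = 19 + 3Q gives Q* = 22, P* = 85.
A tax on buyers shifts demand down by 13: (217 - 13) - 6Q = 19 + 3Q, so Q_t = 20.5556. Buyers pay P_b = 93.6667; sellers receive P_s = P_b - 13 = 80.6667.
CS = (1/2)(Q_t)(217 - P_b) = (1/2)(20.5556)(123.3333) = 1267.5926.

1267.59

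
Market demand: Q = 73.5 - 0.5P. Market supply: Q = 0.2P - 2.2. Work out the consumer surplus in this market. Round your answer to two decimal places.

377.47

Rewriting demand in inverse form: P = 147 - 2Q.
Rewriting supply in inverse form: P = 11 + 5Q.
Set 147 - 2Q = 11 + 5Q, which gives 136 = 7Q, so Q* = 19.4286 and P* = 147 - 2(19.4286) = 108.1429.
Consumer surplus is the triangle under demand above P*: (1/2)(19.4286)(147 - 108.1429) = (1/2)(19.4286)(38.8571) = 377.4694.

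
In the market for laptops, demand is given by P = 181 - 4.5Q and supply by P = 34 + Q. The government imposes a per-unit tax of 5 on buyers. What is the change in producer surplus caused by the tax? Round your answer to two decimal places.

Pre-tax equilibrium: 181 - 4.5Q = 34 + Q gives Q* = 26.7273, P* = 60.7273.
A tax on buyers shifts demand down by 5: (181 - 5) - 4.5Q = 34 + Q, so Q_t = 25.8182. Buyers pay P_b = 64.8182; sellers receive P_s = P_b - 5 = 59.8182.
Producers lose the trapezoid between P_s and P* out to Q_t plus the triangle from Q_t to Q*: change in PS = 333.2893 - 357.1736 = -23.8843.

-23.88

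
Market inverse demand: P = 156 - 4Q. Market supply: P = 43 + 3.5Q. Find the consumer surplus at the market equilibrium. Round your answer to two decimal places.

454.01

Equilibrium: 156 - 4Q = 43 + 3.5Q, so Q* = 15.0667 and P* = 95.7333.
Consumer surplus is the triangle under demand above P*: (1/2)(15.0667)(156 - 95.7333) = (1/2)(15.0667)(60.2667) = 454.0089.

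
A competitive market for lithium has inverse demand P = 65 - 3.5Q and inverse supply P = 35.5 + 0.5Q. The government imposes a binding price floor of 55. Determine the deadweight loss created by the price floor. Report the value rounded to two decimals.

40.82

Free-market equilibrium: 65 - 3.5Q = 35.5 + 0.5Q gives Q* = 7.375, P* = 39.1875.
At the floor price 55, quantity demanded is (65 - 55)/3.5 = 2.8571; demand is the short side, so Q = 2.8571 trades at P = 55.
At Q = 2.8571 the demand price is 55 and the supply price is 36.9286. Deadweight loss is the triangle between the curves from 2.8571 to 7.375: (1/2)(55 - 36.9286)(7.375 - 2.8571) = 40.8221.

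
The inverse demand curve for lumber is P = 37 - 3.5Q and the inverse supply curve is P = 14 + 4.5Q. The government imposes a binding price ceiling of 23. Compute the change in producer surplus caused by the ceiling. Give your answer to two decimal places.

-9.60

Without the control, 37 - 3.5Q = 14 + 4.5Q so Q* = 2.875 and P* = 26.9375.
At the ceiling price 23, quantity supplied is (23 - 14)/4.5 = 2; supply is the short side, so Q = 2 trades at P = 23.
PS goes from (1/2)(2.875)(12.9375) = 18.5977 to 9 (computed as (23 - 14)(2) - (1/2)(4.5)(2)^2), a change of -9.5977.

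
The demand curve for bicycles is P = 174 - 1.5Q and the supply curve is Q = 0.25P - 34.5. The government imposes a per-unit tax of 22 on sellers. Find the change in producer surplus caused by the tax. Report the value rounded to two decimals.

Rewriting supply in inverse form: P = 138 + 4Q.
Without the tax, 174 - 1.5Q = 138 + 4Q so Q* = 6.5455 and P* = 164.1818.
With the tax, sellers need 22 more per unit: 174 - 1.5Q = 138 + 4Q + 22, so Q_t = 2.5455. Buyers pay P_b = 170.1818; sellers receive P_s = P_b - 22 = 148.1818.
PS falls from (1/2)(6.5455)(26.1818) = 85.686 to (1/2)(2.5455)(10.1818) = 12.9587, a change of -72.7273.

-72.73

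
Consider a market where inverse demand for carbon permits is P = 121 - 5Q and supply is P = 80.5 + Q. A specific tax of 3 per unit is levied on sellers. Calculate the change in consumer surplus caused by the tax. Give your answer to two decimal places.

Pre-tax equilibrium: 121 - 5Q = 80.5 + Q gives Q* = 6.75, P* = 87.25.
A tax on sellers shifts supply up by 3: 121 - 5Q = 80.5 + Q + 3, so Q_t = 6.25. Buyers pay P_b = 89.75; sellers receive P_s = P_b - 3 = 86.75.
CS falls from (1/2)(6.75)(33.75) = 113.9062 to (1/2)(6.25)(31.25) = 97.6562, a change of -16.25.

-16.25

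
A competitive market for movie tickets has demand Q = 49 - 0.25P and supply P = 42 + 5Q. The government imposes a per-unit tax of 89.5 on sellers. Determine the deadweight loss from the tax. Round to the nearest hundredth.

Rewriting demand in inverse form: P = 196 - 4Q.
Without the tax, 196 - 4Q = 42 + 5Q so Q* = 17.1111 and P* = 127.5556.
A tax on sellers shifts supply up by 89.5: 196 - 4Q = 42 + 5Q + 89.5, so Q_t = 7.1667. Buyers pay P_b = 167.3333; sellers receive P_s = P_b - 89.5 = 77.8333.
The welfare triangle lost has base Q* - Q_t = 9.9444 and height t = 89.5, so DWL = (1/2)(9.9444)(89.5) = 445.0139.

445.01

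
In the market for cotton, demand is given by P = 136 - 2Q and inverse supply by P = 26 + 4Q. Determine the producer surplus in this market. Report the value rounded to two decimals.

672.22

Equilibrium: 136 - 2Q = 26 + 4Q, so Q* = 18.3333 and P* = 99.3333.
PS is the area between P* and the supply curve from 0 to Q*: (1/2)(18.3333)(73.3333) = 672.2222.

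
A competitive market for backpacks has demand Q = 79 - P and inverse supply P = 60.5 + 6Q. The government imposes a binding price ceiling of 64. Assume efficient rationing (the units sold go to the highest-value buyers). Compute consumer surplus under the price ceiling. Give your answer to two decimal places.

Rewriting demand in inverse form: P = 79 - Q.
Without the control, 79 - Q = 60.5 + 6Q so Q* = 2.6429 and P* = 76.3571.
At the ceiling price 64, quantity supplied is (64 - 60.5)/6 = 0.5833; supply is the short side, so Q = 0.5833 trades at P = 64.
The demand price at Q = 0.5833 is 78.4167. CS is the trapezoid between demand and 64 over [0, 0.5833]: (1/2)[(79 - 64) + (78.4167 - 64)](0.5833) = 8.5799.

8.58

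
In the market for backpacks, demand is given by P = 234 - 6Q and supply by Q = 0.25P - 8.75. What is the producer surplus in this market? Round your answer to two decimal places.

792.02

Rewriting supply in inverse form: P = 35 + 4Q.
Equilibrium: 234 - 6Q = 35 + 4Q, so Q* = 19.9 and P* = 114.6.
Producer surplus is the triangle above supply below P*: (1/2)(19.9)(114.6 - 35) = (1/2)(19.9)(79.6) = 792.02.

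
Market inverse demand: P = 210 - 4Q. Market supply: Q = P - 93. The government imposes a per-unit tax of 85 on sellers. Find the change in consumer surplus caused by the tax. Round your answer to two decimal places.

Rewriting supply in inverse form: P = 93 + Q.
Pre-tax equilibrium: 210 - 4Q = 93 + Q gives Q* = 23.4, P* = 116.4.
A tax on sellers shifts supply up by 85: 210 - 4Q = 93 + Q + 85, so Q_t = 6.4. Buyers pay P_b = 184.4; sellers receive P_s = P_b - 85 = 99.4.
Consumers lose the trapezoid between P* and P_b out to Q_t plus the triangle from Q_t to Q*: change in CS = 81.92 - 1095.12 = -1013.2.

-1013.20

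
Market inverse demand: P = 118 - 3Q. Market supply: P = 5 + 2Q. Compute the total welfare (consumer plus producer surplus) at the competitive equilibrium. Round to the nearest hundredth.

1276.90

Set 118 - 3Q = 5 + 2Q, which gives 113 = 5Q, so Q* = 22.6 and P* = 118 - 3(22.6) = 50.2.
CS = (1/2)(22.6)(67.8) = 766.14 and PS = (1/2)(22.6)(45.2) = 510.76, so total surplus = 1276.9.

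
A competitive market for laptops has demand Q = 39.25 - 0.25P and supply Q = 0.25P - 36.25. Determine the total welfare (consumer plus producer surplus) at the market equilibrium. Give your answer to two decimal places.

Rewriting demand in inverse form: P = 157 - 4Q.
Rewriting supply in inverse form: P = 145 + 4Q.
Setting demand equal to supply, 12 = 8Q, so Q* = 1.5 and P* = 151.
Total surplus is the full triangle between the curves from 0 to Q*: (1/2)(1.5)(157 - 145) = 9.

9.00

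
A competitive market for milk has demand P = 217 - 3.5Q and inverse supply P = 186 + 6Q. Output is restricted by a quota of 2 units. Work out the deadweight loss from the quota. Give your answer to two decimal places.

7.58

Without the quota, 217 - 3.5Q = 186 + 6Q gives Q* = 3.2632.
At Q = 2 the demand price is 217 - 3.5(2) = 210 and the supply price is 186 + 6(2) = 198.
Deadweight loss is the triangle between the curves from 2 to 3.2632: (1/2)(210 - 198)(3.2632 - 2) = 7.5789.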